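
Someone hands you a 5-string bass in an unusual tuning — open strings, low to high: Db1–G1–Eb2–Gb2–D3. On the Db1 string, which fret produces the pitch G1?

G1 is 6 semitones above the open Db1 (Db–D–Eb–E–F–Gb–G), so it sits at fret 6.

6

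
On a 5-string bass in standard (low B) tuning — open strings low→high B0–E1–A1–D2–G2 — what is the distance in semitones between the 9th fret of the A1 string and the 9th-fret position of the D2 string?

A1 at fret 9 → F#2 (MIDI 42); D2 at fret 9 → B2 (MIDI 47).
42 − 47 = -5, so the two pitches are 5 semitones apart, with B2 the higher.

5 semitones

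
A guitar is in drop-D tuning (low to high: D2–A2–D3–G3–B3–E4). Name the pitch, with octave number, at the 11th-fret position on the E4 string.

D#5

The open E4 string plus 11 semitones: E–F–F#–G–…–C#–D–D#.
The walk passes from B into C once, so the octave number goes from 4 to 5.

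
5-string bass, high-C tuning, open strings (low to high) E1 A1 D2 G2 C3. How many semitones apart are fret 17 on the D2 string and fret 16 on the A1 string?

D2 at fret 17 → G3 (MIDI 55); A1 at fret 16 → C#3 (MIDI 49).
55 − 49 = 6, so the two pitches are 6 semitones apart, with G3 the higher.

6 semitones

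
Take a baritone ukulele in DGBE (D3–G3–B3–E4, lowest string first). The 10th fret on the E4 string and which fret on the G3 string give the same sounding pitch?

E4 at fret 10 is E4 + 10 semitones = D5.
The open G3 string is 9 semitones below the open E4, so the same pitch on the G3 string lies at fret 10 + 9 = 19.

19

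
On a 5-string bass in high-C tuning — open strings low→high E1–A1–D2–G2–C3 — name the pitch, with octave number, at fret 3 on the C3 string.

D♯3

C3 is MIDI 48. Adding 3 gives 51, which is D♯3.
(Equivalently spelled E♭3.)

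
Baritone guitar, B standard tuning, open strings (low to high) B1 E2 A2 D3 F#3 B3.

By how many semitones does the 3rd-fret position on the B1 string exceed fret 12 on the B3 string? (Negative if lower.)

-33 semitones

B1 at fret 3 → D2 (MIDI 38); B3 at fret 12 → B4 (MIDI 71).
38 − 71 = -33, so the two pitches are 33 semitones apart.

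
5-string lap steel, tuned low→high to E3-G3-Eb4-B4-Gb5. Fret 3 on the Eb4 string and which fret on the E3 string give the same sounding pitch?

Eb4 at fret 3 is Eb4 + 3 semitones = Gb4.
The open E3 string is 11 semitones below the open Eb4, so the same pitch on the E3 string lies at fret 3 + 11 = 14.

14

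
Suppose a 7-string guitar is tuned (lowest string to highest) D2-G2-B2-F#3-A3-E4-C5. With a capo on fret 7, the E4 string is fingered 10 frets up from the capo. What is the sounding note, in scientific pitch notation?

A5

The capo raises the open E4 by 7 semitones to B4; fretting 10 more gives E4 + 7 + 10 = E4 + 17 semitones = A5.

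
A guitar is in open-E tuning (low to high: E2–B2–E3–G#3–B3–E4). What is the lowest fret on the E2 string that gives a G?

From E2, count semitones up the chromatic scale until reaching G: E–F–F#–G — 3 steps.

3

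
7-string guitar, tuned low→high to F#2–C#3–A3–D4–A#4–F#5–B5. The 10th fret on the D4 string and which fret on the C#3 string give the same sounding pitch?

23

Fret 10 on D4 is MIDI 62 + 10 = 72 (C5). On the C#3 string (open MIDI 49), that pitch is 72 − 49 = fret 23.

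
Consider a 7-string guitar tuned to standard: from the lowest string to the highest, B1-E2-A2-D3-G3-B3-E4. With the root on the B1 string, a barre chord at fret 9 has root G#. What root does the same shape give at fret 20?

Moving from fret 9 to fret 20 shifts the root by 11 semitones.
G# up 11 semitones is G.

G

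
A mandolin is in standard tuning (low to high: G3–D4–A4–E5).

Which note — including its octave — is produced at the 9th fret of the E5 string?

The open E5 string plus 9 semitones: E–F–F#–G–G#–A–A#–B–C–C#.
The walk passes from B into C once, so the octave number goes from 5 to 6.

C#6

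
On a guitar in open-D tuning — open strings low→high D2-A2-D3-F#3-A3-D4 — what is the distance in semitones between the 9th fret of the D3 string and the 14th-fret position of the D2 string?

D3 at fret 9 → B3 (MIDI 59); D2 at fret 14 → E3 (MIDI 52).
59 − 52 = 7, so the two pitches are 7 semitones apart, with B3 the higher.

7 semitones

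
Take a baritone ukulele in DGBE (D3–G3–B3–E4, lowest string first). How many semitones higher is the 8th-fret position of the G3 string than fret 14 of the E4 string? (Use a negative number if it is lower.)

-15 semitones

G3 at fret 8 → D#4 (MIDI 63); E4 at fret 14 → F#5 (MIDI 78).
63 − 78 = -15, so the two pitches are 15 semitones apart.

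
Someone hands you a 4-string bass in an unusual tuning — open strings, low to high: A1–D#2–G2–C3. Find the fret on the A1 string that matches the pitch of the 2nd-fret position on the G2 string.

12

G2 at fret 2 is G2 + 2 semitones = A2.
The open A1 string is 10 semitones below the open G2, so the same pitch on the A1 string lies at fret 2 + 10 = 12.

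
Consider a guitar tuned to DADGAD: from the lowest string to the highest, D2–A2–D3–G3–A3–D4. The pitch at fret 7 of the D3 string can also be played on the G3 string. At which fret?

2

D3 at fret 7 is D3 + 7 semitones = A3.
The open G3 string is 5 semitones above the open D3, so the same pitch on the G3 string lies at fret 7 − 5 = 2.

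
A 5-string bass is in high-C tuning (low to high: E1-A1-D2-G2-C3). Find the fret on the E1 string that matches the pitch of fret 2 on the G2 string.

G2 at fret 2 is G2 + 2 semitones = A2.
The open E1 string is 15 semitones below the open G2, so the same pitch on the E1 string lies at fret 2 + 15 = 17.

17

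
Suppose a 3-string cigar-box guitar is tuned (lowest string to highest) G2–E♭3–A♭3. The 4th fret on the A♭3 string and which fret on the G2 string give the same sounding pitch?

17

Fret 4 on A♭3 is MIDI 56 + 4 = 60 (C4). On the G2 string (open MIDI 43), that pitch is 60 − 43 = fret 17.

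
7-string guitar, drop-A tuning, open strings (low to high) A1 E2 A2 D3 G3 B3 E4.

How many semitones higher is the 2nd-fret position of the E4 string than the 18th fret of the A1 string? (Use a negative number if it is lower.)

E4 at fret 2 → F#4 (MIDI 66); A1 at fret 18 → D#3 (MIDI 51).
66 − 51 = 15, so the two pitches are 15 semitones apart.

15 semitones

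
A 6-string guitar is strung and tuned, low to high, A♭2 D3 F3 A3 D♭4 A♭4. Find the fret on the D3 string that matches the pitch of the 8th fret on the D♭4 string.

Fret 8 on D♭4 is MIDI 61 + 8 = 69 (A4). On the D3 string (open MIDI 50), that pitch is 69 − 50 = fret 19.

19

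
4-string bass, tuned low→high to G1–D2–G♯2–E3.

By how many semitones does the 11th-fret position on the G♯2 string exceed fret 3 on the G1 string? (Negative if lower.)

G♯2 at fret 11 → G3 (MIDI 55); G1 at fret 3 → A♯1 (MIDI 34).
55 − 34 = 21, so the two pitches are 21 semitones apart.

21 semitones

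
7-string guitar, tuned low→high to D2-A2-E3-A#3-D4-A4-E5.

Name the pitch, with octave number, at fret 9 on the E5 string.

C#6

E5 is MIDI 76. Adding 9 gives 85, which is C#6.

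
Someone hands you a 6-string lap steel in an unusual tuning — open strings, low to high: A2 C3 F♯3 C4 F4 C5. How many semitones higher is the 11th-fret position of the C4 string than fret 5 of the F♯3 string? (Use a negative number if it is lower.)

12 semitones

C4 at fret 11 → B4 (MIDI 71); F♯3 at fret 5 → B3 (MIDI 59).
71 − 59 = 12, so the two pitches are 12 semitones apart.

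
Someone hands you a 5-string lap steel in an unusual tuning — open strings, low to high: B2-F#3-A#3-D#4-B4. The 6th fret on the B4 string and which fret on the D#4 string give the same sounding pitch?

B4 at fret 6 is B4 + 6 semitones = F5.
The open D#4 string is 8 semitones below the open B4, so the same pitch on the D#4 string lies at fret 6 + 8 = 14.

14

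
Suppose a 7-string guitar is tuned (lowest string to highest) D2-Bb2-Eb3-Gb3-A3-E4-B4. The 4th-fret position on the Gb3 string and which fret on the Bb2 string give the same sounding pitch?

12

Gb3 at fret 4 is Gb3 + 4 semitones = Bb3.
The open Bb2 string is 8 semitones below the open Gb3, so the same pitch on the Bb2 string lies at fret 4 + 8 = 12.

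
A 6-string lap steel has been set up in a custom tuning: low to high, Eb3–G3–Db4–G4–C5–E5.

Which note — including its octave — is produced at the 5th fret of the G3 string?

C4

G3 is MIDI 55. Adding 5 gives 60, which is C4.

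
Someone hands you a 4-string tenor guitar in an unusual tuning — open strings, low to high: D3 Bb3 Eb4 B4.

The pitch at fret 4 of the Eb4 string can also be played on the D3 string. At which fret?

17

Eb4 at fret 4 is Eb4 + 4 semitones = G4.
The open D3 string is 13 semitones below the open Eb4, so the same pitch on the D3 string lies at fret 4 + 13 = 17.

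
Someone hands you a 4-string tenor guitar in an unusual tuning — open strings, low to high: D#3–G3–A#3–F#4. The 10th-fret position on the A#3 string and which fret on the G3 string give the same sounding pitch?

13

A#3 at fret 10 is A#3 + 10 semitones = G#4.
The open G3 string is 3 semitones below the open A#3, so the same pitch on the G3 string lies at fret 10 + 3 = 13.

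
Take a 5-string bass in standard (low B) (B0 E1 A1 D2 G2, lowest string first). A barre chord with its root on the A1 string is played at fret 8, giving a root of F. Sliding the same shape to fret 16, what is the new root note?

C#

Moving from fret 8 to fret 16 shifts the root by 8 semitones.
F up 8 semitones is C#.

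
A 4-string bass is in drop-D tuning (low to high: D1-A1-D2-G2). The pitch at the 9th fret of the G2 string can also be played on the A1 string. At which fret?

Fret 9 on G2 is MIDI 43 + 9 = 52 (E3). On the A1 string (open MIDI 33), that pitch is 52 − 33 = fret 19.

19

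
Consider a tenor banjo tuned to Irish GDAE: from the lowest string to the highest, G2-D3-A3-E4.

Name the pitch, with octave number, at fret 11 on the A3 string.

G♯4

The open A3 string plus 11 semitones: A–A#–B–C–…–F#–G–G#.
The walk passes from B into C once, so the octave number goes from 3 to 4.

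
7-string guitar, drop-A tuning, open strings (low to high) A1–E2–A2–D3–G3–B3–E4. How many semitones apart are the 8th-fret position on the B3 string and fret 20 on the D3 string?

3 semitones

B3 at fret 8 → G4 (MIDI 67); D3 at fret 20 → A#4 (MIDI 70).
67 − 70 = -3, so the two pitches are 3 semitones apart, with A#4 the higher.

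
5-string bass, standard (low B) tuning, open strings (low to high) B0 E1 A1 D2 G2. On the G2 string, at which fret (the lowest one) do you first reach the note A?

From G2, count semitones up the chromatic scale until reaching A: G–G#–A — 2 steps.

2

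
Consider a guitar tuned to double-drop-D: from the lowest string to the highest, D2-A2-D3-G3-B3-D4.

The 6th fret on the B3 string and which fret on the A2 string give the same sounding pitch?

B3 at fret 6 is B3 + 6 semitones = F4.
The open A2 string is 14 semitones below the open B3, so the same pitch on the A2 string lies at fret 6 + 14 = 20.

20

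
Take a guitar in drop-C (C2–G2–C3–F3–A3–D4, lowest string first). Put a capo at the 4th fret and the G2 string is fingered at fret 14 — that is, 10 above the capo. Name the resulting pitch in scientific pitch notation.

A3

The capo raises the open G2 by 4 semitones to B2; fretting 10 more gives G2 + 4 + 10 = G2 + 14 semitones = A3.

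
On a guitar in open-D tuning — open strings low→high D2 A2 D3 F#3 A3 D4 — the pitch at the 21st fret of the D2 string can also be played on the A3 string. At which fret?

Fret 21 on D2 is MIDI 38 + 21 = 59 (B3). On the A3 string (open MIDI 57), that pitch is 59 − 57 = fret 2.

2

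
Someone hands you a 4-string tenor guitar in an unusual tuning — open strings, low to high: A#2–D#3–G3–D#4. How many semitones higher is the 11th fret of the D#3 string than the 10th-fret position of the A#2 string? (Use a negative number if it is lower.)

D#3 at fret 11 → D4 (MIDI 62); A#2 at fret 10 → G#3 (MIDI 56).
62 − 56 = 6, so the two pitches are 6 semitones apart.

6 semitones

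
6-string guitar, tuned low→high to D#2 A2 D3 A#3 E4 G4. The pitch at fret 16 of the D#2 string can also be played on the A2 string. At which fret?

Fret 16 on D#2 is MIDI 39 + 16 = 55 (G3). On the A2 string (open MIDI 45), that pitch is 55 − 45 = fret 10.

10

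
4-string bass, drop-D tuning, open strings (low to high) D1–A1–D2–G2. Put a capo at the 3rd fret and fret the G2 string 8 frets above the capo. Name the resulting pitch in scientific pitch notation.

The capo raises the open G2 by 3 semitones to A#2; fretting 8 more gives G2 + 3 + 8 = G2 + 11 semitones = F#3.
(Also written Gb.)

F#3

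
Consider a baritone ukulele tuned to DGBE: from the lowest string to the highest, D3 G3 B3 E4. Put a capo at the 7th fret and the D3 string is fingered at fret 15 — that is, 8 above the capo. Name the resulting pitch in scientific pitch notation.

The capo raises the open D3 by 7 semitones to A3; fretting 8 more gives D3 + 7 + 8 = D3 + 15 semitones = F4.

F4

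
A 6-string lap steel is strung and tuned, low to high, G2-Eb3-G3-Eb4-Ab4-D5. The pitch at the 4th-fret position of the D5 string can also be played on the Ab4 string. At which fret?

10

Fret 4 on D5 is MIDI 74 + 4 = 78 (Gb5). On the Ab4 string (open MIDI 68), that pitch is 78 − 68 = fret 10.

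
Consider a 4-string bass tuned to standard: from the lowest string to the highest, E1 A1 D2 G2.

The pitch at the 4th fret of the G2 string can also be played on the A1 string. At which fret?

14

Fret 4 on G2 is MIDI 43 + 4 = 47 (B2). On the A1 string (open MIDI 33), that pitch is 47 − 33 = fret 14.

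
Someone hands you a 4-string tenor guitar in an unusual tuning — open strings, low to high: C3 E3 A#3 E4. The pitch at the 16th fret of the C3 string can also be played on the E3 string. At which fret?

12

C3 at fret 16 is C3 + 16 semitones = E4.
The open E3 string is 4 semitones above the open C3, so the same pitch on the E3 string lies at fret 16 − 4 = 12.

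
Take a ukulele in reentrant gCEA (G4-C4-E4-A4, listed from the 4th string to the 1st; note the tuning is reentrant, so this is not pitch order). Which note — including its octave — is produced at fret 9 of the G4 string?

E5

G4 is MIDI 67. Adding 9 gives 76, which is E5.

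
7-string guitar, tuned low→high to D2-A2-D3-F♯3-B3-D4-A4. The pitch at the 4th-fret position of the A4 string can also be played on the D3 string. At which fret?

23

A4 at fret 4 is A4 + 4 semitones = C♯5.
The open D3 string is 19 semitones below the open A4, so the same pitch on the D3 string lies at fret 4 + 19 = 23.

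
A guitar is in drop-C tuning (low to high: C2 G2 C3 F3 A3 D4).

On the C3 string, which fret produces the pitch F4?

17

F4 is 17 semitones above the open C3 (C–C#–D–D#–…–D#–E–F), so it sits at fret 17.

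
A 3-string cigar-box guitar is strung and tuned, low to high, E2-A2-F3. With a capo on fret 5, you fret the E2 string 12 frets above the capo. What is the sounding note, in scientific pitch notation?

The capo raises the open E2 by 5 semitones to A2; fretting 12 more gives E2 + 5 + 12 = E2 + 17 semitones = A3.

A3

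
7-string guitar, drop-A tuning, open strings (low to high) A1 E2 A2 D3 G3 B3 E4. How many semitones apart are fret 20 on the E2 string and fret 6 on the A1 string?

E2 at fret 20 → C4 (MIDI 60); A1 at fret 6 → D#2 (MIDI 39).
60 − 39 = 21, so the two pitches are 21 semitones apart, with C4 the higher.

21 semitones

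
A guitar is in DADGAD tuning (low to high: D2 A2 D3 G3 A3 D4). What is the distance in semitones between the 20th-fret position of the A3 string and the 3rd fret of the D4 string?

12 semitones

A3 at fret 20 → F5 (MIDI 77); D4 at fret 3 → F4 (MIDI 65).
77 − 65 = 12, so the two pitches are 12 semitones apart, with F5 the higher.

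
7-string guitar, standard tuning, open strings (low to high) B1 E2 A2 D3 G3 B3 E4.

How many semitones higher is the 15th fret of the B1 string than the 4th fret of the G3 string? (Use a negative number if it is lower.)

B1 at fret 15 → D3 (MIDI 50); G3 at fret 4 → B3 (MIDI 59).
50 − 59 = -9, so the two pitches are 9 semitones apart.

-9 semitones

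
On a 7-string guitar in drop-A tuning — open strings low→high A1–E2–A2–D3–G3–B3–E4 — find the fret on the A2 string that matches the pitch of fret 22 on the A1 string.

Fret 22 on A1 is MIDI 33 + 22 = 55 (G3). On the A2 string (open MIDI 45), that pitch is 55 − 45 = fret 10.

10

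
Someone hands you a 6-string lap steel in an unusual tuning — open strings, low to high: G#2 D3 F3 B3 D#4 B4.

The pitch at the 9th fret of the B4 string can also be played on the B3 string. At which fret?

B4 at fret 9 is B4 + 9 semitones = G#5.
The open B3 string is 12 semitones below the open B4, so the same pitch on the B3 string lies at fret 9 + 12 = 21.

21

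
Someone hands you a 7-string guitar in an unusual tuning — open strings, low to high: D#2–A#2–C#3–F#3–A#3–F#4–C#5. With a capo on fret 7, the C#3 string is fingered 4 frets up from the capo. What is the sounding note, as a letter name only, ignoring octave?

C

The capo raises the open C#3 by 7 semitones to G#3; fretting 4 more gives C#3 + 7 + 4 = C#3 + 11 semitones, landing on C.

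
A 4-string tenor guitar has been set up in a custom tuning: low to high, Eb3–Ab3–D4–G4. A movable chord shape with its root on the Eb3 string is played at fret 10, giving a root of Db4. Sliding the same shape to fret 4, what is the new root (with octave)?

G3

Moving from fret 10 to fret 4 shifts the root by -6 semitones.
Db4 down 6 semitones is G3.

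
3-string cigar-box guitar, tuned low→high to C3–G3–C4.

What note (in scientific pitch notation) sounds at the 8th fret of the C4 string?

C4 is MIDI 60. Adding 8 gives 68, which is G#4.
(Equivalently spelled Ab4.)

G#4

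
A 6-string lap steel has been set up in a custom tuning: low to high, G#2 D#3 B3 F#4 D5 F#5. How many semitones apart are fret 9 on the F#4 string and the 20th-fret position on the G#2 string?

11 semitones

F#4 at fret 9 → D#5 (MIDI 75); G#2 at fret 20 → E4 (MIDI 64).
75 − 64 = 11, so the two pitches are 11 semitones apart, with D#5 the higher.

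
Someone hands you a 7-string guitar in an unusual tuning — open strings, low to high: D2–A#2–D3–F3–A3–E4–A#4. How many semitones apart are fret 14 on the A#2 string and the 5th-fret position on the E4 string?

A#2 at fret 14 → C4 (MIDI 60); E4 at fret 5 → A4 (MIDI 69).
60 − 69 = -9, so the two pitches are 9 semitones apart, with A4 the higher.

9 semitones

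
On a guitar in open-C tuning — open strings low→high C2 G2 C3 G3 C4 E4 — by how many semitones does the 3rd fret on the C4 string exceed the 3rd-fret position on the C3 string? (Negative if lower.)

12 semitones

C4 at fret 3 → D#4 (MIDI 63); C3 at fret 3 → D#3 (MIDI 51).
63 − 51 = 12, so the two pitches are 12 semitones apart.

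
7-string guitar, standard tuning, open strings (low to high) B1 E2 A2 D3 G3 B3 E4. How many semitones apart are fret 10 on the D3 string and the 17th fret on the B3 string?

16 semitones

D3 at fret 10 → C4 (MIDI 60); B3 at fret 17 → E5 (MIDI 76).
60 − 76 = -16, so the two pitches are 16 semitones apart, with E5 the higher.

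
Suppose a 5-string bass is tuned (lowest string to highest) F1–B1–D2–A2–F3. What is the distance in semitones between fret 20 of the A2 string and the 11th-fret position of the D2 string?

16 semitones

A2 at fret 20 → F4 (MIDI 65); D2 at fret 11 → C♯3 (MIDI 49).
65 − 49 = 16, so the two pitches are 16 semitones apart, with F4 the higher.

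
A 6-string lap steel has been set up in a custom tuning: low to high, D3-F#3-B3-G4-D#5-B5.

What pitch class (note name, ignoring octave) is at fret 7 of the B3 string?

The open B3 string plus 7 semitones: B–C–C#–D–D#–E–F–F#.

F#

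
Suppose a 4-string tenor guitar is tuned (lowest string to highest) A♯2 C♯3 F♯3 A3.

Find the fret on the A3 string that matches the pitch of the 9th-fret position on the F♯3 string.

6

Fret 9 on F♯3 is MIDI 54 + 9 = 63 (D♯4). On the A3 string (open MIDI 57), that pitch is 63 − 57 = fret 6.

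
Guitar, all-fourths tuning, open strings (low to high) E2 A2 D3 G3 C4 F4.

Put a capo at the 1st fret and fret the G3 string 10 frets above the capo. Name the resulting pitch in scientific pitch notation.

F♯4

The capo raises the open G3 by 1 semitone to G♯3; fretting 10 more gives G3 + 1 + 10 = G3 + 11 semitones = F♯4.
(Also written G♭.)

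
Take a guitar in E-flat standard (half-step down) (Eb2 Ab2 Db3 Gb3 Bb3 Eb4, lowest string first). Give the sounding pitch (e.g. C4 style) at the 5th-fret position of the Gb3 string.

B3

Gb3 is MIDI 54. Adding 5 gives 59, which is B3.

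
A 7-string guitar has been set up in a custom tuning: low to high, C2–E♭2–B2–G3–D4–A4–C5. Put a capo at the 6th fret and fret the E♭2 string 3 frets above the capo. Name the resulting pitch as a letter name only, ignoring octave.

C

The capo raises the open E♭2 by 6 semitones to A2; fretting 3 more gives E♭2 + 6 + 3 = E♭2 + 9 semitones, landing on C.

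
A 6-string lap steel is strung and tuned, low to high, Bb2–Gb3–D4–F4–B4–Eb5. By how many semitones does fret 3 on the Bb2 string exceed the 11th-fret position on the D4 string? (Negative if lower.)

Bb2 at fret 3 → Db3 (MIDI 49); D4 at fret 11 → Db5 (MIDI 73).
49 − 73 = -24, so the two pitches are 24 semitones apart.

-24 semitones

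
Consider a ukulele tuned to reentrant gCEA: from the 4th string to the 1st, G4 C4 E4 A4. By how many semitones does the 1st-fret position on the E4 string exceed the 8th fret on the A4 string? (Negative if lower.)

-12 semitones

E4 at fret 1 → F4 (MIDI 65); A4 at fret 8 → F5 (MIDI 77).
65 − 77 = -12, so the two pitches are 12 semitones apart.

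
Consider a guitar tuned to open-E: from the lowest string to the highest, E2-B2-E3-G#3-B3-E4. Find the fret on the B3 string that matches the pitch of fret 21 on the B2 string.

9

B2 at fret 21 is B2 + 21 semitones = G#4.
The open B3 string is 12 semitones above the open B2, so the same pitch on the B3 string lies at fret 21 − 12 = 9.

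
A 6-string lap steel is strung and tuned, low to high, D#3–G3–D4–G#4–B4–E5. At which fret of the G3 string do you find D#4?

D#4 is 8 semitones above the open G3 (G–G#–A–A#–B–C–C#–D–D#), so it sits at fret 8.

8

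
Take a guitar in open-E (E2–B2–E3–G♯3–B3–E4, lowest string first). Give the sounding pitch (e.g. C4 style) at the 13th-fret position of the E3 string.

Each fret is one semitone, so E3 + 13 = F4.

F4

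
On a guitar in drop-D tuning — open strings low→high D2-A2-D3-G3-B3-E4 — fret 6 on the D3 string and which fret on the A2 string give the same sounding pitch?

11

D3 at fret 6 is D3 + 6 semitones = G#3.
The open A2 string is 5 semitones below the open D3, so the same pitch on the A2 string lies at fret 6 + 5 = 11.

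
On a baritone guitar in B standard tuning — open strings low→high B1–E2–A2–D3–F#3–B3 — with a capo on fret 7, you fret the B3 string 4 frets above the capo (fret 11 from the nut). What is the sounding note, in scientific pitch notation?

A#4

The capo raises the open B3 by 7 semitones to F#4; fretting 4 more gives B3 + 7 + 4 = B3 + 11 semitones = A#4.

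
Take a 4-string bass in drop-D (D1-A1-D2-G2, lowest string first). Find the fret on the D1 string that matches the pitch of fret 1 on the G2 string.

18

Fret 1 on G2 is MIDI 43 + 1 = 44 (G#2). On the D1 string (open MIDI 26), that pitch is 44 − 26 = fret 18.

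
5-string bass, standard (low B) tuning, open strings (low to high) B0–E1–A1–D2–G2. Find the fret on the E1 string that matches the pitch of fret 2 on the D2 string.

Fret 2 on D2 is MIDI 38 + 2 = 40 (E2). On the E1 string (open MIDI 28), that pitch is 40 − 28 = fret 12.

12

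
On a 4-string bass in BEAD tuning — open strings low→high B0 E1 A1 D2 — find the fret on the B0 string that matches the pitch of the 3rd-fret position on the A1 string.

13

A1 at fret 3 is A1 + 3 semitones = C2.
The open B0 string is 10 semitones below the open A1, so the same pitch on the B0 string lies at fret 3 + 10 = 13.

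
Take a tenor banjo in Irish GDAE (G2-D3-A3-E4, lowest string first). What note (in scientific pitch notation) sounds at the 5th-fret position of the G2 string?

Each fret is one semitone, so G2 + 5 = C3.

C3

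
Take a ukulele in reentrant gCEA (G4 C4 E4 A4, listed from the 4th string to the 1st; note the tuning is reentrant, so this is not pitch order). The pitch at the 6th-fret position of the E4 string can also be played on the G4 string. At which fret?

E4 at fret 6 is E4 + 6 semitones = A♯4.
The open G4 string is 3 semitones above the open E4, so the same pitch on the G4 string lies at fret 6 − 3 = 3.

3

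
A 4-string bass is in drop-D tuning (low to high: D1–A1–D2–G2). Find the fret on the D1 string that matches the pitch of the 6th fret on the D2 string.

18

Fret 6 on D2 is MIDI 38 + 6 = 44 (G#2). On the D1 string (open MIDI 26), that pitch is 44 − 26 = fret 18.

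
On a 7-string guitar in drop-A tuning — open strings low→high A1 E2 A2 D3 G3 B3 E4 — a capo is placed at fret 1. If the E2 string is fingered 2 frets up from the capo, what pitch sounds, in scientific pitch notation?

The capo raises the open E2 by 1 semitone to F2; fretting 2 more gives E2 + 1 + 2 = E2 + 3 semitones = G2.

G2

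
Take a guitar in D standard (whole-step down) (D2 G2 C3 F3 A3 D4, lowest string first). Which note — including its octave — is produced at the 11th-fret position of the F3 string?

E4

F3 is MIDI 53. Adding 11 gives 64, which is E4.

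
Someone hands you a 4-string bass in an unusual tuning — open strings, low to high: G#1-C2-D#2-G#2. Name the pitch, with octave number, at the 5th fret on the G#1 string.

G#1 is MIDI 32. Adding 5 gives 37, which is C#2.
(Equivalently spelled Db2.)

C#2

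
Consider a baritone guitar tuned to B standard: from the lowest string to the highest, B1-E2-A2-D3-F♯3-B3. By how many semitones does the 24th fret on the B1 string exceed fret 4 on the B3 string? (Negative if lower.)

-4 semitones

B1 at fret 24 → B3 (MIDI 59); B3 at fret 4 → D♯4 (MIDI 63).
59 − 63 = -4, so the two pitches are 4 semitones apart.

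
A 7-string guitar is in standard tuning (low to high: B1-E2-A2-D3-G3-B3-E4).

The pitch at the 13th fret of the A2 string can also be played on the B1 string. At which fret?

23

A2 at fret 13 is A2 + 13 semitones = A#3.
The open B1 string is 10 semitones below the open A2, so the same pitch on the B1 string lies at fret 13 + 10 = 23.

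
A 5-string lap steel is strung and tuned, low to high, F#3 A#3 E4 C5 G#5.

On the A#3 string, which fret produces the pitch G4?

G4 is 9 semitones above the open A#3 (A#–B–C–C#–D–D#–E–F–F#–G), so it sits at fret 9.

9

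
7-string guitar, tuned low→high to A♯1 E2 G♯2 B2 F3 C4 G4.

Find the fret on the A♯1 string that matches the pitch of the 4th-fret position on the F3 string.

23

Fret 4 on F3 is MIDI 53 + 4 = 57 (A3). On the A♯1 string (open MIDI 34), that pitch is 57 − 34 = fret 23.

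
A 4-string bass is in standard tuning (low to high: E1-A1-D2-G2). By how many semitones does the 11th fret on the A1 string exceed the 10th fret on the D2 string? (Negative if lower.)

-4 semitones

A1 at fret 11 → G#2 (MIDI 44); D2 at fret 10 → C3 (MIDI 48).
44 − 48 = -4, so the two pitches are 4 semitones apart.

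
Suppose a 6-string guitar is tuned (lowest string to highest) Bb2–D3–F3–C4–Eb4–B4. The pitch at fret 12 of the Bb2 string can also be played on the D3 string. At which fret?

8

Bb2 at fret 12 is Bb2 + 12 semitones = Bb3.
The open D3 string is 4 semitones above the open Bb2, so the same pitch on the D3 string lies at fret 12 − 4 = 8.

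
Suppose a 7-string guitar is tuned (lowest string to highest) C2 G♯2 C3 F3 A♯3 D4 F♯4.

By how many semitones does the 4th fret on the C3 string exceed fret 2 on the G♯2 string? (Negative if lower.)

C3 at fret 4 → E3 (MIDI 52); G♯2 at fret 2 → A♯2 (MIDI 46).
52 − 46 = 6, so the two pitches are 6 semitones apart.

6 semitones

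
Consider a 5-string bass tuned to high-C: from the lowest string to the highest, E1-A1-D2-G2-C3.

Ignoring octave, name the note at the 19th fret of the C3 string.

G

Each fret is one semitone, so C3 + 19 = G.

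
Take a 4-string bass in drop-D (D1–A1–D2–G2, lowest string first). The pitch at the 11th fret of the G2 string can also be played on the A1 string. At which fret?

Fret 11 on G2 is MIDI 43 + 11 = 54 (F♯3). On the A1 string (open MIDI 33), that pitch is 54 − 33 = fret 21.

21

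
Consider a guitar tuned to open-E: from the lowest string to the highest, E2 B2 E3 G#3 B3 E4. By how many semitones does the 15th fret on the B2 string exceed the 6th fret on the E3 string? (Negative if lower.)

4 semitones

B2 at fret 15 → D4 (MIDI 62); E3 at fret 6 → A#3 (MIDI 58).
62 − 58 = 4, so the two pitches are 4 semitones apart.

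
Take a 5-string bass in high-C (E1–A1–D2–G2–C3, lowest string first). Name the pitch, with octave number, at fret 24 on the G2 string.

G4

The open G2 string plus 24 semitones: G–G#–A–A#–…–F–F#–G.
The walk passes from B into C 2 times, so the octave number goes from 2 to 4.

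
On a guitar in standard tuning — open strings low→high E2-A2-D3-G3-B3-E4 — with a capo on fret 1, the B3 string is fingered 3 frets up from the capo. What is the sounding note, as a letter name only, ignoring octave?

The capo raises the open B3 by 1 semitone to C4; fretting 3 more gives B3 + 1 + 3 = B3 + 4 semitones, landing on D♯.
(Also written E♭.)

D♯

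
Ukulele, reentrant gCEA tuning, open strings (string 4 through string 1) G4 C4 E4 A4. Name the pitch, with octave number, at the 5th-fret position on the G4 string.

G4 is MIDI 67. Adding 5 gives 72, which is C5.

C5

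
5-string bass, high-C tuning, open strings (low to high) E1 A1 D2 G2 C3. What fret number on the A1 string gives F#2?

F#2 is 9 semitones above the open A1 (A–A#–B–C–C#–D–D#–E–F–F#), so it sits at fret 9.

9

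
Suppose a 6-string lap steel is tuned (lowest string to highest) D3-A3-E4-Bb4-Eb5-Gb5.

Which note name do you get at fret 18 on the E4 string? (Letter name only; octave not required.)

Bb

Each fret is one semitone, so E4 + 18 = Bb.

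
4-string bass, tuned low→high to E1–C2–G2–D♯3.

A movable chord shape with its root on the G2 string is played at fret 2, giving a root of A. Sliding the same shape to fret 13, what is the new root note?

G♯

Moving from fret 2 to fret 13 shifts the root by 11 semitones.
A up 11 semitones is G♯.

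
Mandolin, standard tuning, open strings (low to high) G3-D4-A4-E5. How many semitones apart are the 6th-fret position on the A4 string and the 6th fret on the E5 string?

7 semitones

A4 at fret 6 → D#5 (MIDI 75); E5 at fret 6 → A#5 (MIDI 82).
75 − 82 = -7, so the two pitches are 7 semitones apart, with A#5 the higher.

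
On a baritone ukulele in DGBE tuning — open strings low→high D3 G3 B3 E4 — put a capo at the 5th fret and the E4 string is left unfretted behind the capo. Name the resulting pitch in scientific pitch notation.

A4

The capo raises the open E4 by 5 semitones to A4; fretting 0 more gives E4 + 5 + 0 = E4 + 5 semitones = A4.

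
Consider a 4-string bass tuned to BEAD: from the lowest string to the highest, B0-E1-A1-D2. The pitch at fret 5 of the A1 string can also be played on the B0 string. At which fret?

Fret 5 on A1 is MIDI 33 + 5 = 38 (D2). On the B0 string (open MIDI 23), that pitch is 38 − 23 = fret 15.

15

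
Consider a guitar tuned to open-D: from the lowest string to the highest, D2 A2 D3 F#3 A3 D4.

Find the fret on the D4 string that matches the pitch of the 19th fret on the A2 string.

2

A2 at fret 19 is A2 + 19 semitones = E4.
The open D4 string is 17 semitones above the open A2, so the same pitch on the D4 string lies at fret 19 − 17 = 2.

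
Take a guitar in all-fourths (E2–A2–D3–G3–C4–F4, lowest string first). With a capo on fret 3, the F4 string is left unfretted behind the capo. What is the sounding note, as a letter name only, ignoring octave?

G#

The capo raises the open F4 by 3 semitones to G#4; fretting 0 more gives F4 + 3 + 0 = F4 + 3 semitones, landing on G#.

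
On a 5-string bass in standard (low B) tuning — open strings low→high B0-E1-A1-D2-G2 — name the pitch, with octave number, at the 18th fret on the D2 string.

Each fret is one semitone, so D2 + 18 = G♯3.
(Equivalently spelled A♭3.)

G♯3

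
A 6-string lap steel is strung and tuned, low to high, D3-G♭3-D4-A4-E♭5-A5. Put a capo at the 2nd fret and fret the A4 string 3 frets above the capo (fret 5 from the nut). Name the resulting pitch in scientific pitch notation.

D5

The capo raises the open A4 by 2 semitones to B4; fretting 3 more gives A4 + 2 + 3 = A4 + 5 semitones = D5.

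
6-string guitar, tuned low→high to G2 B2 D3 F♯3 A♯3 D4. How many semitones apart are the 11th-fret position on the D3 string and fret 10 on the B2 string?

D3 at fret 11 → C♯4 (MIDI 61); B2 at fret 10 → A3 (MIDI 57).
61 − 57 = 4, so the two pitches are 4 semitones apart, with C♯4 the higher.

4 semitones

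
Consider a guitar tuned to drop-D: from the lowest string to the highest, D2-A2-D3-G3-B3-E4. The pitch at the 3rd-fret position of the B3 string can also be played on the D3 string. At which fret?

12

B3 at fret 3 is B3 + 3 semitones = D4.
The open D3 string is 9 semitones below the open B3, so the same pitch on the D3 string lies at fret 3 + 9 = 12.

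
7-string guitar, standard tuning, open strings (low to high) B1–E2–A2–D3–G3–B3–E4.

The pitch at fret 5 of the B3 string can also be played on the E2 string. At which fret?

B3 at fret 5 is B3 + 5 semitones = E4.
The open E2 string is 19 semitones below the open B3, so the same pitch on the E2 string lies at fret 5 + 19 = 24.

24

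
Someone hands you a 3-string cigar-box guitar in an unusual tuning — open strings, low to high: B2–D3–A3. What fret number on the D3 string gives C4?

10

C4 is 10 semitones above the open D3 (D–Eb–E–F–…–Bb–B–C), so it sits at fret 10.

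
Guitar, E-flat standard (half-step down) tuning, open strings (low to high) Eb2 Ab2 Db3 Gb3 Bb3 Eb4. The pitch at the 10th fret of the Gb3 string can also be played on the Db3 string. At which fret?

Gb3 at fret 10 is Gb3 + 10 semitones = E4.
The open Db3 string is 5 semitones below the open Gb3, so the same pitch on the Db3 string lies at fret 10 + 5 = 15.

15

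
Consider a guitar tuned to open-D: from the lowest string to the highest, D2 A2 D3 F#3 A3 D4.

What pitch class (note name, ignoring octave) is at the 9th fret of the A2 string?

A2 is MIDI 45. Adding 9 gives 54; 54 mod 12 = 6, i.e. F#.
(Equivalently spelled Gb.)

F#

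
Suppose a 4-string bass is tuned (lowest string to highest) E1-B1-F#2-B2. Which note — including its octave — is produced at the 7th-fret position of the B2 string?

F#3

The open B2 string plus 7 semitones: B–C–C#–D–D#–E–F–F#.
The walk passes from B into C once, so the octave number goes from 2 to 3.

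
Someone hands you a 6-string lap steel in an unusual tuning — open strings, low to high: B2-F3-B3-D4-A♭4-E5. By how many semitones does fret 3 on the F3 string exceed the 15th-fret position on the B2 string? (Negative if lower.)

-6 semitones

F3 at fret 3 → A♭3 (MIDI 56); B2 at fret 15 → D4 (MIDI 62).
56 − 62 = -6, so the two pitches are 6 semitones apart.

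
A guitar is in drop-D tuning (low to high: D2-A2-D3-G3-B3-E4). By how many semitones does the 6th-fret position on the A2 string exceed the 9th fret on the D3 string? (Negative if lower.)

-8 semitones

A2 at fret 6 → D#3 (MIDI 51); D3 at fret 9 → B3 (MIDI 59).
51 − 59 = -8, so the two pitches are 8 semitones apart.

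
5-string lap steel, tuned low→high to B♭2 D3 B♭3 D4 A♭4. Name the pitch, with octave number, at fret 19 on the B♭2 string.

F4

The open B♭2 string plus 19 semitones: Bb–B–C–Db–…–Eb–E–F.
The walk passes from B into C 2 times, so the octave number goes from 2 to 4.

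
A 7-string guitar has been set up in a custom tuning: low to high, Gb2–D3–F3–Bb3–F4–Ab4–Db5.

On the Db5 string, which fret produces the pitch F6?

16

F6 is 16 semitones above the open Db5 (Db–D–Eb–E–…–Eb–E–F), so it sits at fret 16.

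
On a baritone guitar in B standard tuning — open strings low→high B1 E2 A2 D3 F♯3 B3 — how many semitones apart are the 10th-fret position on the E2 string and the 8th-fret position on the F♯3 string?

E2 at fret 10 → D3 (MIDI 50); F♯3 at fret 8 → D4 (MIDI 62).
50 − 62 = -12, so the two pitches are 12 semitones apart, with D4 the higher.

12 semitones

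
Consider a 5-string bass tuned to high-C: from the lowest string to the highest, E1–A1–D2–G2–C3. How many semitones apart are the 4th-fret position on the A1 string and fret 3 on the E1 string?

6 semitones

A1 at fret 4 → C#2 (MIDI 37); E1 at fret 3 → G1 (MIDI 31).
37 − 31 = 6, so the two pitches are 6 semitones apart, with C#2 the higher.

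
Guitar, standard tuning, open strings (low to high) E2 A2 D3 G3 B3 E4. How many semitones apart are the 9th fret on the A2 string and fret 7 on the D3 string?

A2 at fret 9 → F#3 (MIDI 54); D3 at fret 7 → A3 (MIDI 57).
54 − 57 = -3, so the two pitches are 3 semitones apart, with A3 the higher.

3 semitones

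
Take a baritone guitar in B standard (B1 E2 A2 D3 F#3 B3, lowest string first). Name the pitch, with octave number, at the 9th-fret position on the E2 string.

C#3

Each fret is one semitone, so E2 + 9 = C#3.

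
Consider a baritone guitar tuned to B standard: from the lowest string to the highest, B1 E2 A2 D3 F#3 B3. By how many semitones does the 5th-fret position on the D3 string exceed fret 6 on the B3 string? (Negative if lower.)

-10 semitones

D3 at fret 5 → G3 (MIDI 55); B3 at fret 6 → F4 (MIDI 65).
55 − 65 = -10, so the two pitches are 10 semitones apart.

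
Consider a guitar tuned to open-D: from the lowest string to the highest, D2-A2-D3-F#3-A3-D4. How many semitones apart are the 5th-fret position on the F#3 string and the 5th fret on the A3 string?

F#3 at fret 5 → B3 (MIDI 59); A3 at fret 5 → D4 (MIDI 62).
59 − 62 = -3, so the two pitches are 3 semitones apart, with D4 the higher.

3 semitones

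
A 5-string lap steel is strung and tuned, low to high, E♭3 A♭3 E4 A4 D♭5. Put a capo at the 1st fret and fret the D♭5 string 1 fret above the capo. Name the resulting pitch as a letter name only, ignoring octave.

E♭

The capo raises the open D♭5 by 1 semitone to D5; fretting 1 more gives D♭5 + 1 + 1 = D♭5 + 2 semitones, landing on E♭.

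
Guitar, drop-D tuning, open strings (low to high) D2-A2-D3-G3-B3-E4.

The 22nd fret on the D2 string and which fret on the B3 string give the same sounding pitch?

D2 at fret 22 is D2 + 22 semitones = C4.
The open B3 string is 21 semitones above the open D2, so the same pitch on the B3 string lies at fret 22 − 21 = 1.

1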